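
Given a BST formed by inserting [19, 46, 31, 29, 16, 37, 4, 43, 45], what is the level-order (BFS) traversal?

Tree insertion order: [19, 46, 31, 29, 16, 37, 4, 43, 45]
Tree (level-order array): [19, 16, 46, 4, None, 31, None, None, None, 29, 37, None, None, None, 43, None, 45]
BFS from the root, enqueuing left then right child of each popped node:
  queue [19] -> pop 19, enqueue [16, 46], visited so far: [19]
  queue [16, 46] -> pop 16, enqueue [4], visited so far: [19, 16]
  queue [46, 4] -> pop 46, enqueue [31], visited so far: [19, 16, 46]
  queue [4, 31] -> pop 4, enqueue [none], visited so far: [19, 16, 46, 4]
  queue [31] -> pop 31, enqueue [29, 37], visited so far: [19, 16, 46, 4, 31]
  queue [29, 37] -> pop 29, enqueue [none], visited so far: [19, 16, 46, 4, 31, 29]
  queue [37] -> pop 37, enqueue [43], visited so far: [19, 16, 46, 4, 31, 29, 37]
  queue [43] -> pop 43, enqueue [45], visited so far: [19, 16, 46, 4, 31, 29, 37, 43]
  queue [45] -> pop 45, enqueue [none], visited so far: [19, 16, 46, 4, 31, 29, 37, 43, 45]
Result: [19, 16, 46, 4, 31, 29, 37, 43, 45]


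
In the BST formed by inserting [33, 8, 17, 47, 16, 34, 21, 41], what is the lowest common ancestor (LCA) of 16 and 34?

Tree insertion order: [33, 8, 17, 47, 16, 34, 21, 41]
Tree (level-order array): [33, 8, 47, None, 17, 34, None, 16, 21, None, 41]
In a BST, the LCA of p=16, q=34 is the first node v on the
root-to-leaf path with p <= v <= q (go left if both < v, right if both > v).
Walk from root:
  at 33: 16 <= 33 <= 34, this is the LCA
LCA = 33


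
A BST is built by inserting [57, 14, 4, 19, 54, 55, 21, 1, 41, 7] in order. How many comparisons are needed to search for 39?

Search path for 39: 57 -> 14 -> 19 -> 54 -> 21 -> 41
Found: False
Comparisons: 6


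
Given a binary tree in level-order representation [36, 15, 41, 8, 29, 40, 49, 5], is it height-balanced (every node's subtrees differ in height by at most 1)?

Tree (level-order array): [36, 15, 41, 8, 29, 40, 49, 5]
Definition: a tree is height-balanced if, at every node, |h(left) - h(right)| <= 1 (empty subtree has height -1).
Bottom-up per-node check:
  node 5: h_left=-1, h_right=-1, diff=0 [OK], height=0
  node 8: h_left=0, h_right=-1, diff=1 [OK], height=1
  node 29: h_left=-1, h_right=-1, diff=0 [OK], height=0
  node 15: h_left=1, h_right=0, diff=1 [OK], height=2
  node 40: h_left=-1, h_right=-1, diff=0 [OK], height=0
  node 49: h_left=-1, h_right=-1, diff=0 [OK], height=0
  node 41: h_left=0, h_right=0, diff=0 [OK], height=1
  node 36: h_left=2, h_right=1, diff=1 [OK], height=3
All nodes satisfy the balance condition.
Result: Balanced


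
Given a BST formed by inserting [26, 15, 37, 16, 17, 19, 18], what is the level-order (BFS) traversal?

Tree insertion order: [26, 15, 37, 16, 17, 19, 18]
Tree (level-order array): [26, 15, 37, None, 16, None, None, None, 17, None, 19, 18]
BFS from the root, enqueuing left then right child of each popped node:
  queue [26] -> pop 26, enqueue [15, 37], visited so far: [26]
  queue [15, 37] -> pop 15, enqueue [16], visited so far: [26, 15]
  queue [37, 16] -> pop 37, enqueue [none], visited so far: [26, 15, 37]
  queue [16] -> pop 16, enqueue [17], visited so far: [26, 15, 37, 16]
  queue [17] -> pop 17, enqueue [19], visited so far: [26, 15, 37, 16, 17]
  queue [19] -> pop 19, enqueue [18], visited so far: [26, 15, 37, 16, 17, 19]
  queue [18] -> pop 18, enqueue [none], visited so far: [26, 15, 37, 16, 17, 19, 18]
Result: [26, 15, 37, 16, 17, 19, 18]


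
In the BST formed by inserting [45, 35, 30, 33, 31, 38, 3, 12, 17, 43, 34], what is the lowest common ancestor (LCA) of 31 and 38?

Tree insertion order: [45, 35, 30, 33, 31, 38, 3, 12, 17, 43, 34]
Tree (level-order array): [45, 35, None, 30, 38, 3, 33, None, 43, None, 12, 31, 34, None, None, None, 17]
In a BST, the LCA of p=31, q=38 is the first node v on the
root-to-leaf path with p <= v <= q (go left if both < v, right if both > v).
Walk from root:
  at 45: both 31 and 38 < 45, go left
  at 35: 31 <= 35 <= 38, this is the LCA
LCA = 35


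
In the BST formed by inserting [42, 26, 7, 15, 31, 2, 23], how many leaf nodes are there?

Tree built from: [42, 26, 7, 15, 31, 2, 23]
Tree (level-order array): [42, 26, None, 7, 31, 2, 15, None, None, None, None, None, 23]
Rule: A leaf has 0 children.
Per-node child counts:
  node 42: 1 child(ren)
  node 26: 2 child(ren)
  node 7: 2 child(ren)
  node 2: 0 child(ren)
  node 15: 1 child(ren)
  node 23: 0 child(ren)
  node 31: 0 child(ren)
Matching nodes: [2, 23, 31]
Count of leaf nodes: 3


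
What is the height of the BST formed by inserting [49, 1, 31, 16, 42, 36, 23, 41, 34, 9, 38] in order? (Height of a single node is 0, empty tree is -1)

Insertion order: [49, 1, 31, 16, 42, 36, 23, 41, 34, 9, 38]
Tree (level-order array): [49, 1, None, None, 31, 16, 42, 9, 23, 36, None, None, None, None, None, 34, 41, None, None, 38]
Compute height bottom-up (empty subtree = -1):
  height(9) = 1 + max(-1, -1) = 0
  height(23) = 1 + max(-1, -1) = 0
  height(16) = 1 + max(0, 0) = 1
  height(34) = 1 + max(-1, -1) = 0
  height(38) = 1 + max(-1, -1) = 0
  height(41) = 1 + max(0, -1) = 1
  height(36) = 1 + max(0, 1) = 2
  height(42) = 1 + max(2, -1) = 3
  height(31) = 1 + max(1, 3) = 4
  height(1) = 1 + max(-1, 4) = 5
  height(49) = 1 + max(5, -1) = 6
Height = 6


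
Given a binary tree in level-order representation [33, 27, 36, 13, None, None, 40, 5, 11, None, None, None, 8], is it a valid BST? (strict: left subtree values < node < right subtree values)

Level-order array: [33, 27, 36, 13, None, None, 40, 5, 11, None, None, None, 8]
Validate using subtree bounds (lo, hi): at each node, require lo < value < hi,
then recurse left with hi=value and right with lo=value.
Preorder trace (stopping at first violation):
  at node 33 with bounds (-inf, +inf): OK
  at node 27 with bounds (-inf, 33): OK
  at node 13 with bounds (-inf, 27): OK
  at node 5 with bounds (-inf, 13): OK
  at node 8 with bounds (5, 13): OK
  at node 11 with bounds (13, 27): VIOLATION
Node 11 violates its bound: not (13 < 11 < 27).
Result: Not a valid BST


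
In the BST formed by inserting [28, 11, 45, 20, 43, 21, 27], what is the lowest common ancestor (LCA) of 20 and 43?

Tree insertion order: [28, 11, 45, 20, 43, 21, 27]
Tree (level-order array): [28, 11, 45, None, 20, 43, None, None, 21, None, None, None, 27]
In a BST, the LCA of p=20, q=43 is the first node v on the
root-to-leaf path with p <= v <= q (go left if both < v, right if both > v).
Walk from root:
  at 28: 20 <= 28 <= 43, this is the LCA
LCA = 28


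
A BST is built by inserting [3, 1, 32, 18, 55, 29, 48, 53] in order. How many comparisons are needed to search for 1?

Search path for 1: 3 -> 1
Found: True
Comparisons: 2


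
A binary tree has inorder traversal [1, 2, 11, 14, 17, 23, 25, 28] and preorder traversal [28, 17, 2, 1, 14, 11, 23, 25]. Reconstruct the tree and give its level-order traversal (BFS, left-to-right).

Inorder:  [1, 2, 11, 14, 17, 23, 25, 28]
Preorder: [28, 17, 2, 1, 14, 11, 23, 25]
Algorithm: preorder visits root first, so consume preorder in order;
for each root, split the current inorder slice at that value into
left-subtree inorder and right-subtree inorder, then recurse.
Recursive splits:
  root=28; inorder splits into left=[1, 2, 11, 14, 17, 23, 25], right=[]
  root=17; inorder splits into left=[1, 2, 11, 14], right=[23, 25]
  root=2; inorder splits into left=[1], right=[11, 14]
  root=1; inorder splits into left=[], right=[]
  root=14; inorder splits into left=[11], right=[]
  root=11; inorder splits into left=[], right=[]
  root=23; inorder splits into left=[], right=[25]
  root=25; inorder splits into left=[], right=[]
Reconstructed level-order: [28, 17, 2, 23, 1, 14, 25, 11]


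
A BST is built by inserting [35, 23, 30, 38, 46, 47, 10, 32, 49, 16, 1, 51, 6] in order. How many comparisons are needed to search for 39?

Search path for 39: 35 -> 38 -> 46
Found: False
Comparisons: 3


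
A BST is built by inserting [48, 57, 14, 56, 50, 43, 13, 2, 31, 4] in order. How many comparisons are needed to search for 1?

Search path for 1: 48 -> 14 -> 13 -> 2
Found: False
Comparisons: 4


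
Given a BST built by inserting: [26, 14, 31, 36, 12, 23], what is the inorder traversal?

Tree insertion order: [26, 14, 31, 36, 12, 23]
Tree (level-order array): [26, 14, 31, 12, 23, None, 36]
Inorder traversal: [12, 14, 23, 26, 31, 36]


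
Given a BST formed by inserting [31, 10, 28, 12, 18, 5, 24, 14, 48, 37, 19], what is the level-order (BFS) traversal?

Tree insertion order: [31, 10, 28, 12, 18, 5, 24, 14, 48, 37, 19]
Tree (level-order array): [31, 10, 48, 5, 28, 37, None, None, None, 12, None, None, None, None, 18, 14, 24, None, None, 19]
BFS from the root, enqueuing left then right child of each popped node:
  queue [31] -> pop 31, enqueue [10, 48], visited so far: [31]
  queue [10, 48] -> pop 10, enqueue [5, 28], visited so far: [31, 10]
  queue [48, 5, 28] -> pop 48, enqueue [37], visited so far: [31, 10, 48]
  queue [5, 28, 37] -> pop 5, enqueue [none], visited so far: [31, 10, 48, 5]
  queue [28, 37] -> pop 28, enqueue [12], visited so far: [31, 10, 48, 5, 28]
  queue [37, 12] -> pop 37, enqueue [none], visited so far: [31, 10, 48, 5, 28, 37]
  queue [12] -> pop 12, enqueue [18], visited so far: [31, 10, 48, 5, 28, 37, 12]
  queue [18] -> pop 18, enqueue [14, 24], visited so far: [31, 10, 48, 5, 28, 37, 12, 18]
  queue [14, 24] -> pop 14, enqueue [none], visited so far: [31, 10, 48, 5, 28, 37, 12, 18, 14]
  queue [24] -> pop 24, enqueue [19], visited so far: [31, 10, 48, 5, 28, 37, 12, 18, 14, 24]
  queue [19] -> pop 19, enqueue [none], visited so far: [31, 10, 48, 5, 28, 37, 12, 18, 14, 24, 19]
Result: [31, 10, 48, 5, 28, 37, 12, 18, 14, 24, 19]


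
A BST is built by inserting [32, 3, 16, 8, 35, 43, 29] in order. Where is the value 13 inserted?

Starting tree (level order): [32, 3, 35, None, 16, None, 43, 8, 29]
Insertion path: 32 -> 3 -> 16 -> 8
Result: insert 13 as right child of 8
Final tree (level order): [32, 3, 35, None, 16, None, 43, 8, 29, None, None, None, 13]


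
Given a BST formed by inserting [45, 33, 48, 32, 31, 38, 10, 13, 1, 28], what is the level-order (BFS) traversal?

Tree insertion order: [45, 33, 48, 32, 31, 38, 10, 13, 1, 28]
Tree (level-order array): [45, 33, 48, 32, 38, None, None, 31, None, None, None, 10, None, 1, 13, None, None, None, 28]
BFS from the root, enqueuing left then right child of each popped node:
  queue [45] -> pop 45, enqueue [33, 48], visited so far: [45]
  queue [33, 48] -> pop 33, enqueue [32, 38], visited so far: [45, 33]
  queue [48, 32, 38] -> pop 48, enqueue [none], visited so far: [45, 33, 48]
  queue [32, 38] -> pop 32, enqueue [31], visited so far: [45, 33, 48, 32]
  queue [38, 31] -> pop 38, enqueue [none], visited so far: [45, 33, 48, 32, 38]
  queue [31] -> pop 31, enqueue [10], visited so far: [45, 33, 48, 32, 38, 31]
  queue [10] -> pop 10, enqueue [1, 13], visited so far: [45, 33, 48, 32, 38, 31, 10]
  queue [1, 13] -> pop 1, enqueue [none], visited so far: [45, 33, 48, 32, 38, 31, 10, 1]
  queue [13] -> pop 13, enqueue [28], visited so far: [45, 33, 48, 32, 38, 31, 10, 1, 13]
  queue [28] -> pop 28, enqueue [none], visited so far: [45, 33, 48, 32, 38, 31, 10, 1, 13, 28]
Result: [45, 33, 48, 32, 38, 31, 10, 1, 13, 28]


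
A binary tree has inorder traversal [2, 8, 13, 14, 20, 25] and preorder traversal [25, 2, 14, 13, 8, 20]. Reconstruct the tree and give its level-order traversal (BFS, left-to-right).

Inorder:  [2, 8, 13, 14, 20, 25]
Preorder: [25, 2, 14, 13, 8, 20]
Algorithm: preorder visits root first, so consume preorder in order;
for each root, split the current inorder slice at that value into
left-subtree inorder and right-subtree inorder, then recurse.
Recursive splits:
  root=25; inorder splits into left=[2, 8, 13, 14, 20], right=[]
  root=2; inorder splits into left=[], right=[8, 13, 14, 20]
  root=14; inorder splits into left=[8, 13], right=[20]
  root=13; inorder splits into left=[8], right=[]
  root=8; inorder splits into left=[], right=[]
  root=20; inorder splits into left=[], right=[]
Reconstructed level-order: [25, 2, 14, 13, 20, 8]


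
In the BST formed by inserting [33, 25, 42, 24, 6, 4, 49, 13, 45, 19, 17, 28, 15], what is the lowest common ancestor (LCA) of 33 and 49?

Tree insertion order: [33, 25, 42, 24, 6, 4, 49, 13, 45, 19, 17, 28, 15]
Tree (level-order array): [33, 25, 42, 24, 28, None, 49, 6, None, None, None, 45, None, 4, 13, None, None, None, None, None, 19, 17, None, 15]
In a BST, the LCA of p=33, q=49 is the first node v on the
root-to-leaf path with p <= v <= q (go left if both < v, right if both > v).
Walk from root:
  at 33: 33 <= 33 <= 49, this is the LCA
LCA = 33


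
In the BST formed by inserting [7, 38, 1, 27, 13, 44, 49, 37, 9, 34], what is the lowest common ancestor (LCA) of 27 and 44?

Tree insertion order: [7, 38, 1, 27, 13, 44, 49, 37, 9, 34]
Tree (level-order array): [7, 1, 38, None, None, 27, 44, 13, 37, None, 49, 9, None, 34]
In a BST, the LCA of p=27, q=44 is the first node v on the
root-to-leaf path with p <= v <= q (go left if both < v, right if both > v).
Walk from root:
  at 7: both 27 and 44 > 7, go right
  at 38: 27 <= 38 <= 44, this is the LCA
LCA = 38


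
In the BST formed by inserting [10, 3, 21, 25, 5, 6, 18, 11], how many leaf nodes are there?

Tree built from: [10, 3, 21, 25, 5, 6, 18, 11]
Tree (level-order array): [10, 3, 21, None, 5, 18, 25, None, 6, 11]
Rule: A leaf has 0 children.
Per-node child counts:
  node 10: 2 child(ren)
  node 3: 1 child(ren)
  node 5: 1 child(ren)
  node 6: 0 child(ren)
  node 21: 2 child(ren)
  node 18: 1 child(ren)
  node 11: 0 child(ren)
  node 25: 0 child(ren)
Matching nodes: [6, 11, 25]
Count of leaf nodes: 3


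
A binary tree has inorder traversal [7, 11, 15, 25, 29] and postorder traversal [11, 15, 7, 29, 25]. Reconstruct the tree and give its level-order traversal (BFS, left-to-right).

Inorder:   [7, 11, 15, 25, 29]
Postorder: [11, 15, 7, 29, 25]
Algorithm: postorder visits root last, so walk postorder right-to-left;
each value is the root of the current inorder slice — split it at that
value, recurse on the right subtree first, then the left.
Recursive splits:
  root=25; inorder splits into left=[7, 11, 15], right=[29]
  root=29; inorder splits into left=[], right=[]
  root=7; inorder splits into left=[], right=[11, 15]
  root=15; inorder splits into left=[11], right=[]
  root=11; inorder splits into left=[], right=[]
Reconstructed level-order: [25, 7, 29, 15, 11]


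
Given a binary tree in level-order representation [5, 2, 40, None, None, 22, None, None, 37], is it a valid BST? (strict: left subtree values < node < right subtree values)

Level-order array: [5, 2, 40, None, None, 22, None, None, 37]
Validate using subtree bounds (lo, hi): at each node, require lo < value < hi,
then recurse left with hi=value and right with lo=value.
Preorder trace (stopping at first violation):
  at node 5 with bounds (-inf, +inf): OK
  at node 2 with bounds (-inf, 5): OK
  at node 40 with bounds (5, +inf): OK
  at node 22 with bounds (5, 40): OK
  at node 37 with bounds (22, 40): OK
No violation found at any node.
Result: Valid BST


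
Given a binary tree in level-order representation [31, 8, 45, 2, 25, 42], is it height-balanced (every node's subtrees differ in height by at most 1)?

Tree (level-order array): [31, 8, 45, 2, 25, 42]
Definition: a tree is height-balanced if, at every node, |h(left) - h(right)| <= 1 (empty subtree has height -1).
Bottom-up per-node check:
  node 2: h_left=-1, h_right=-1, diff=0 [OK], height=0
  node 25: h_left=-1, h_right=-1, diff=0 [OK], height=0
  node 8: h_left=0, h_right=0, diff=0 [OK], height=1
  node 42: h_left=-1, h_right=-1, diff=0 [OK], height=0
  node 45: h_left=0, h_right=-1, diff=1 [OK], height=1
  node 31: h_left=1, h_right=1, diff=0 [OK], height=2
All nodes satisfy the balance condition.
Result: Balanced


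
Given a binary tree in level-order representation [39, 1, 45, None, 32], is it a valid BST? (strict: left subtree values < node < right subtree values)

Level-order array: [39, 1, 45, None, 32]
Validate using subtree bounds (lo, hi): at each node, require lo < value < hi,
then recurse left with hi=value and right with lo=value.
Preorder trace (stopping at first violation):
  at node 39 with bounds (-inf, +inf): OK
  at node 1 with bounds (-inf, 39): OK
  at node 32 with bounds (1, 39): OK
  at node 45 with bounds (39, +inf): OK
No violation found at any node.
Result: Valid BST


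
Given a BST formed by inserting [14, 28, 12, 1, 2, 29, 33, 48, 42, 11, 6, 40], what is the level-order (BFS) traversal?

Tree insertion order: [14, 28, 12, 1, 2, 29, 33, 48, 42, 11, 6, 40]
Tree (level-order array): [14, 12, 28, 1, None, None, 29, None, 2, None, 33, None, 11, None, 48, 6, None, 42, None, None, None, 40]
BFS from the root, enqueuing left then right child of each popped node:
  queue [14] -> pop 14, enqueue [12, 28], visited so far: [14]
  queue [12, 28] -> pop 12, enqueue [1], visited so far: [14, 12]
  queue [28, 1] -> pop 28, enqueue [29], visited so far: [14, 12, 28]
  queue [1, 29] -> pop 1, enqueue [2], visited so far: [14, 12, 28, 1]
  queue [29, 2] -> pop 29, enqueue [33], visited so far: [14, 12, 28, 1, 29]
  queue [2, 33] -> pop 2, enqueue [11], visited so far: [14, 12, 28, 1, 29, 2]
  queue [33, 11] -> pop 33, enqueue [48], visited so far: [14, 12, 28, 1, 29, 2, 33]
  queue [11, 48] -> pop 11, enqueue [6], visited so far: [14, 12, 28, 1, 29, 2, 33, 11]
  queue [48, 6] -> pop 48, enqueue [42], visited so far: [14, 12, 28, 1, 29, 2, 33, 11, 48]
  queue [6, 42] -> pop 6, enqueue [none], visited so far: [14, 12, 28, 1, 29, 2, 33, 11, 48, 6]
  queue [42] -> pop 42, enqueue [40], visited so far: [14, 12, 28, 1, 29, 2, 33, 11, 48, 6, 42]
  queue [40] -> pop 40, enqueue [none], visited so far: [14, 12, 28, 1, 29, 2, 33, 11, 48, 6, 42, 40]
Result: [14, 12, 28, 1, 29, 2, 33, 11, 48, 6, 42, 40]


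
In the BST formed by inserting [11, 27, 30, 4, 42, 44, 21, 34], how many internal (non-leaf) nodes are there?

Tree built from: [11, 27, 30, 4, 42, 44, 21, 34]
Tree (level-order array): [11, 4, 27, None, None, 21, 30, None, None, None, 42, 34, 44]
Rule: An internal node has at least one child.
Per-node child counts:
  node 11: 2 child(ren)
  node 4: 0 child(ren)
  node 27: 2 child(ren)
  node 21: 0 child(ren)
  node 30: 1 child(ren)
  node 42: 2 child(ren)
  node 34: 0 child(ren)
  node 44: 0 child(ren)
Matching nodes: [11, 27, 30, 42]
Count of internal (non-leaf) nodes: 4


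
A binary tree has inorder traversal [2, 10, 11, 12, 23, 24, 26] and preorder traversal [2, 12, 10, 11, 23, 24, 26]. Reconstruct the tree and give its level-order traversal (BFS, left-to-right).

Inorder:  [2, 10, 11, 12, 23, 24, 26]
Preorder: [2, 12, 10, 11, 23, 24, 26]
Algorithm: preorder visits root first, so consume preorder in order;
for each root, split the current inorder slice at that value into
left-subtree inorder and right-subtree inorder, then recurse.
Recursive splits:
  root=2; inorder splits into left=[], right=[10, 11, 12, 23, 24, 26]
  root=12; inorder splits into left=[10, 11], right=[23, 24, 26]
  root=10; inorder splits into left=[], right=[11]
  root=11; inorder splits into left=[], right=[]
  root=23; inorder splits into left=[], right=[24, 26]
  root=24; inorder splits into left=[], right=[26]
  root=26; inorder splits into left=[], right=[]
Reconstructed level-order: [2, 12, 10, 23, 11, 24, 26]


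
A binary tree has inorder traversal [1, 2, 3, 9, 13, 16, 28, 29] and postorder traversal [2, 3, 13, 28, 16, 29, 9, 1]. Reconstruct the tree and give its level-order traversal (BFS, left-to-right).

Inorder:   [1, 2, 3, 9, 13, 16, 28, 29]
Postorder: [2, 3, 13, 28, 16, 29, 9, 1]
Algorithm: postorder visits root last, so walk postorder right-to-left;
each value is the root of the current inorder slice — split it at that
value, recurse on the right subtree first, then the left.
Recursive splits:
  root=1; inorder splits into left=[], right=[2, 3, 9, 13, 16, 28, 29]
  root=9; inorder splits into left=[2, 3], right=[13, 16, 28, 29]
  root=29; inorder splits into left=[13, 16, 28], right=[]
  root=16; inorder splits into left=[13], right=[28]
  root=28; inorder splits into left=[], right=[]
  root=13; inorder splits into left=[], right=[]
  root=3; inorder splits into left=[2], right=[]
  root=2; inorder splits into left=[], right=[]
Reconstructed level-order: [1, 9, 3, 29, 2, 16, 13, 28]


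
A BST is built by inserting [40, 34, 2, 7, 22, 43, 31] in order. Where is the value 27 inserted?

Starting tree (level order): [40, 34, 43, 2, None, None, None, None, 7, None, 22, None, 31]
Insertion path: 40 -> 34 -> 2 -> 7 -> 22 -> 31
Result: insert 27 as left child of 31
Final tree (level order): [40, 34, 43, 2, None, None, None, None, 7, None, 22, None, 31, 27]


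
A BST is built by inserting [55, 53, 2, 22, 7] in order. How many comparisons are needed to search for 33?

Search path for 33: 55 -> 53 -> 2 -> 22
Found: False
Comparisons: 4


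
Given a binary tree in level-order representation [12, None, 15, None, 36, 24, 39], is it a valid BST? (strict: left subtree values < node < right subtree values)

Level-order array: [12, None, 15, None, 36, 24, 39]
Validate using subtree bounds (lo, hi): at each node, require lo < value < hi,
then recurse left with hi=value and right with lo=value.
Preorder trace (stopping at first violation):
  at node 12 with bounds (-inf, +inf): OK
  at node 15 with bounds (12, +inf): OK
  at node 36 with bounds (15, +inf): OK
  at node 24 with bounds (15, 36): OK
  at node 39 with bounds (36, +inf): OK
No violation found at any node.
Result: Valid BST


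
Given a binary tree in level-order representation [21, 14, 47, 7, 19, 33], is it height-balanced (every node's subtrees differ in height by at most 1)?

Tree (level-order array): [21, 14, 47, 7, 19, 33]
Definition: a tree is height-balanced if, at every node, |h(left) - h(right)| <= 1 (empty subtree has height -1).
Bottom-up per-node check:
  node 7: h_left=-1, h_right=-1, diff=0 [OK], height=0
  node 19: h_left=-1, h_right=-1, diff=0 [OK], height=0
  node 14: h_left=0, h_right=0, diff=0 [OK], height=1
  node 33: h_left=-1, h_right=-1, diff=0 [OK], height=0
  node 47: h_left=0, h_right=-1, diff=1 [OK], height=1
  node 21: h_left=1, h_right=1, diff=0 [OK], height=2
All nodes satisfy the balance condition.
Result: Balanced


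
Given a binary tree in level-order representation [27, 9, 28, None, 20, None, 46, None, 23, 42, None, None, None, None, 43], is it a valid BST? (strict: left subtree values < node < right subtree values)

Level-order array: [27, 9, 28, None, 20, None, 46, None, 23, 42, None, None, None, None, 43]
Validate using subtree bounds (lo, hi): at each node, require lo < value < hi,
then recurse left with hi=value and right with lo=value.
Preorder trace (stopping at first violation):
  at node 27 with bounds (-inf, +inf): OK
  at node 9 with bounds (-inf, 27): OK
  at node 20 with bounds (9, 27): OK
  at node 23 with bounds (20, 27): OK
  at node 28 with bounds (27, +inf): OK
  at node 46 with bounds (28, +inf): OK
  at node 42 with bounds (28, 46): OK
  at node 43 with bounds (42, 46): OK
No violation found at any node.
Result: Valid BST


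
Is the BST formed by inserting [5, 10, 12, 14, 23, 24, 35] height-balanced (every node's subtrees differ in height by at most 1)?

Tree (level-order array): [5, None, 10, None, 12, None, 14, None, 23, None, 24, None, 35]
Definition: a tree is height-balanced if, at every node, |h(left) - h(right)| <= 1 (empty subtree has height -1).
Bottom-up per-node check:
  node 35: h_left=-1, h_right=-1, diff=0 [OK], height=0
  node 24: h_left=-1, h_right=0, diff=1 [OK], height=1
  node 23: h_left=-1, h_right=1, diff=2 [FAIL (|-1-1|=2 > 1)], height=2
  node 14: h_left=-1, h_right=2, diff=3 [FAIL (|-1-2|=3 > 1)], height=3
  node 12: h_left=-1, h_right=3, diff=4 [FAIL (|-1-3|=4 > 1)], height=4
  node 10: h_left=-1, h_right=4, diff=5 [FAIL (|-1-4|=5 > 1)], height=5
  node 5: h_left=-1, h_right=5, diff=6 [FAIL (|-1-5|=6 > 1)], height=6
Node 23 violates the condition: |-1 - 1| = 2 > 1.
Result: Not balanced


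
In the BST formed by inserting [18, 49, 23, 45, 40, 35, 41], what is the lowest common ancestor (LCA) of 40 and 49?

Tree insertion order: [18, 49, 23, 45, 40, 35, 41]
Tree (level-order array): [18, None, 49, 23, None, None, 45, 40, None, 35, 41]
In a BST, the LCA of p=40, q=49 is the first node v on the
root-to-leaf path with p <= v <= q (go left if both < v, right if both > v).
Walk from root:
  at 18: both 40 and 49 > 18, go right
  at 49: 40 <= 49 <= 49, this is the LCA
LCA = 49


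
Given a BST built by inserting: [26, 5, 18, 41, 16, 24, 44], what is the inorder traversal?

Tree insertion order: [26, 5, 18, 41, 16, 24, 44]
Tree (level-order array): [26, 5, 41, None, 18, None, 44, 16, 24]
Inorder traversal: [5, 16, 18, 24, 26, 41, 44]


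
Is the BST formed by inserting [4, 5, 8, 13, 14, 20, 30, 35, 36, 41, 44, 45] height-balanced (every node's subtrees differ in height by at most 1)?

Tree (level-order array): [4, None, 5, None, 8, None, 13, None, 14, None, 20, None, 30, None, 35, None, 36, None, 41, None, 44, None, 45]
Definition: a tree is height-balanced if, at every node, |h(left) - h(right)| <= 1 (empty subtree has height -1).
Bottom-up per-node check:
  node 45: h_left=-1, h_right=-1, diff=0 [OK], height=0
  node 44: h_left=-1, h_right=0, diff=1 [OK], height=1
  node 41: h_left=-1, h_right=1, diff=2 [FAIL (|-1-1|=2 > 1)], height=2
  node 36: h_left=-1, h_right=2, diff=3 [FAIL (|-1-2|=3 > 1)], height=3
  node 35: h_left=-1, h_right=3, diff=4 [FAIL (|-1-3|=4 > 1)], height=4
  node 30: h_left=-1, h_right=4, diff=5 [FAIL (|-1-4|=5 > 1)], height=5
  node 20: h_left=-1, h_right=5, diff=6 [FAIL (|-1-5|=6 > 1)], height=6
  node 14: h_left=-1, h_right=6, diff=7 [FAIL (|-1-6|=7 > 1)], height=7
  node 13: h_left=-1, h_right=7, diff=8 [FAIL (|-1-7|=8 > 1)], height=8
  node 8: h_left=-1, h_right=8, diff=9 [FAIL (|-1-8|=9 > 1)], height=9
  node 5: h_left=-1, h_right=9, diff=10 [FAIL (|-1-9|=10 > 1)], height=10
  node 4: h_left=-1, h_right=10, diff=11 [FAIL (|-1-10|=11 > 1)], height=11
Node 41 violates the condition: |-1 - 1| = 2 > 1.
Result: Not balanced


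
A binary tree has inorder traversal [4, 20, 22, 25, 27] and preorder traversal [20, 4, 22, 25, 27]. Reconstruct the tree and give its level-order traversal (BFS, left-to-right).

Inorder:  [4, 20, 22, 25, 27]
Preorder: [20, 4, 22, 25, 27]
Algorithm: preorder visits root first, so consume preorder in order;
for each root, split the current inorder slice at that value into
left-subtree inorder and right-subtree inorder, then recurse.
Recursive splits:
  root=20; inorder splits into left=[4], right=[22, 25, 27]
  root=4; inorder splits into left=[], right=[]
  root=22; inorder splits into left=[], right=[25, 27]
  root=25; inorder splits into left=[], right=[27]
  root=27; inorder splits into left=[], right=[]
Reconstructed level-order: [20, 4, 22, 25, 27]


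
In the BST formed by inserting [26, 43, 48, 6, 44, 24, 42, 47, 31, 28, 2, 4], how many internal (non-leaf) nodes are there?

Tree built from: [26, 43, 48, 6, 44, 24, 42, 47, 31, 28, 2, 4]
Tree (level-order array): [26, 6, 43, 2, 24, 42, 48, None, 4, None, None, 31, None, 44, None, None, None, 28, None, None, 47]
Rule: An internal node has at least one child.
Per-node child counts:
  node 26: 2 child(ren)
  node 6: 2 child(ren)
  node 2: 1 child(ren)
  node 4: 0 child(ren)
  node 24: 0 child(ren)
  node 43: 2 child(ren)
  node 42: 1 child(ren)
  node 31: 1 child(ren)
  node 28: 0 child(ren)
  node 48: 1 child(ren)
  node 44: 1 child(ren)
  node 47: 0 child(ren)
Matching nodes: [26, 6, 2, 43, 42, 31, 48, 44]
Count of internal (non-leaf) nodes: 8


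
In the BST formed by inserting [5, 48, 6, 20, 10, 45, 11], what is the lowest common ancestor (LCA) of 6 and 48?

Tree insertion order: [5, 48, 6, 20, 10, 45, 11]
Tree (level-order array): [5, None, 48, 6, None, None, 20, 10, 45, None, 11]
In a BST, the LCA of p=6, q=48 is the first node v on the
root-to-leaf path with p <= v <= q (go left if both < v, right if both > v).
Walk from root:
  at 5: both 6 and 48 > 5, go right
  at 48: 6 <= 48 <= 48, this is the LCA
LCA = 48


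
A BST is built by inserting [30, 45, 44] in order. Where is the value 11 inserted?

Starting tree (level order): [30, None, 45, 44]
Insertion path: 30
Result: insert 11 as left child of 30
Final tree (level order): [30, 11, 45, None, None, 44]


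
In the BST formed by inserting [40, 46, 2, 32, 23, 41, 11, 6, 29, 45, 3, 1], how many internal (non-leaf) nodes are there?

Tree built from: [40, 46, 2, 32, 23, 41, 11, 6, 29, 45, 3, 1]
Tree (level-order array): [40, 2, 46, 1, 32, 41, None, None, None, 23, None, None, 45, 11, 29, None, None, 6, None, None, None, 3]
Rule: An internal node has at least one child.
Per-node child counts:
  node 40: 2 child(ren)
  node 2: 2 child(ren)
  node 1: 0 child(ren)
  node 32: 1 child(ren)
  node 23: 2 child(ren)
  node 11: 1 child(ren)
  node 6: 1 child(ren)
  node 3: 0 child(ren)
  node 29: 0 child(ren)
  node 46: 1 child(ren)
  node 41: 1 child(ren)
  node 45: 0 child(ren)
Matching nodes: [40, 2, 32, 23, 11, 6, 46, 41]
Count of internal (non-leaf) nodes: 8


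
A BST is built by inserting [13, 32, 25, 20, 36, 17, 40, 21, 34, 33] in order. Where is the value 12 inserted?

Starting tree (level order): [13, None, 32, 25, 36, 20, None, 34, 40, 17, 21, 33]
Insertion path: 13
Result: insert 12 as left child of 13
Final tree (level order): [13, 12, 32, None, None, 25, 36, 20, None, 34, 40, 17, 21, 33]


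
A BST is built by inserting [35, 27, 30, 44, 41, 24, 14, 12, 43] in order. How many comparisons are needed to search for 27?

Search path for 27: 35 -> 27
Found: True
Comparisons: 2


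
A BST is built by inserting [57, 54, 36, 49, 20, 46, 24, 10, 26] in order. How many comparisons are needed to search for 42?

Search path for 42: 57 -> 54 -> 36 -> 49 -> 46
Found: False
Comparisons: 5


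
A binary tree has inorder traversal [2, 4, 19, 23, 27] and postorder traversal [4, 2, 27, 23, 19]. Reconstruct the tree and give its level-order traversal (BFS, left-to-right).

Inorder:   [2, 4, 19, 23, 27]
Postorder: [4, 2, 27, 23, 19]
Algorithm: postorder visits root last, so walk postorder right-to-left;
each value is the root of the current inorder slice — split it at that
value, recurse on the right subtree first, then the left.
Recursive splits:
  root=19; inorder splits into left=[2, 4], right=[23, 27]
  root=23; inorder splits into left=[], right=[27]
  root=27; inorder splits into left=[], right=[]
  root=2; inorder splits into left=[], right=[4]
  root=4; inorder splits into left=[], right=[]
Reconstructed level-order: [19, 2, 23, 4, 27]


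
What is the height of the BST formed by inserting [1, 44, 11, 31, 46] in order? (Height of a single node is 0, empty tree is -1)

Insertion order: [1, 44, 11, 31, 46]
Tree (level-order array): [1, None, 44, 11, 46, None, 31]
Compute height bottom-up (empty subtree = -1):
  height(31) = 1 + max(-1, -1) = 0
  height(11) = 1 + max(-1, 0) = 1
  height(46) = 1 + max(-1, -1) = 0
  height(44) = 1 + max(1, 0) = 2
  height(1) = 1 + max(-1, 2) = 3
Height = 3


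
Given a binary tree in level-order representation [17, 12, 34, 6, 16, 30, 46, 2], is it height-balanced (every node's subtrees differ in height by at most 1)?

Tree (level-order array): [17, 12, 34, 6, 16, 30, 46, 2]
Definition: a tree is height-balanced if, at every node, |h(left) - h(right)| <= 1 (empty subtree has height -1).
Bottom-up per-node check:
  node 2: h_left=-1, h_right=-1, diff=0 [OK], height=0
  node 6: h_left=0, h_right=-1, diff=1 [OK], height=1
  node 16: h_left=-1, h_right=-1, diff=0 [OK], height=0
  node 12: h_left=1, h_right=0, diff=1 [OK], height=2
  node 30: h_left=-1, h_right=-1, diff=0 [OK], height=0
  node 46: h_left=-1, h_right=-1, diff=0 [OK], height=0
  node 34: h_left=0, h_right=0, diff=0 [OK], height=1
  node 17: h_left=2, h_right=1, diff=1 [OK], height=3
All nodes satisfy the balance condition.
Result: Balanced


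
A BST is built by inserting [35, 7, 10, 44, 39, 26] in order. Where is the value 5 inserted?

Starting tree (level order): [35, 7, 44, None, 10, 39, None, None, 26]
Insertion path: 35 -> 7
Result: insert 5 as left child of 7
Final tree (level order): [35, 7, 44, 5, 10, 39, None, None, None, None, 26]


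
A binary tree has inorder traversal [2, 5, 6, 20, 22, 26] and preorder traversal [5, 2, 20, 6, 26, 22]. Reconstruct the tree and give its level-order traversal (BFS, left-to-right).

Inorder:  [2, 5, 6, 20, 22, 26]
Preorder: [5, 2, 20, 6, 26, 22]
Algorithm: preorder visits root first, so consume preorder in order;
for each root, split the current inorder slice at that value into
left-subtree inorder and right-subtree inorder, then recurse.
Recursive splits:
  root=5; inorder splits into left=[2], right=[6, 20, 22, 26]
  root=2; inorder splits into left=[], right=[]
  root=20; inorder splits into left=[6], right=[22, 26]
  root=6; inorder splits into left=[], right=[]
  root=26; inorder splits into left=[22], right=[]
  root=22; inorder splits into left=[], right=[]
Reconstructed level-order: [5, 2, 20, 6, 26, 22]


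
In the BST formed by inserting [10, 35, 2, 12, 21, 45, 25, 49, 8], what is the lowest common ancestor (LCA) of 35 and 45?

Tree insertion order: [10, 35, 2, 12, 21, 45, 25, 49, 8]
Tree (level-order array): [10, 2, 35, None, 8, 12, 45, None, None, None, 21, None, 49, None, 25]
In a BST, the LCA of p=35, q=45 is the first node v on the
root-to-leaf path with p <= v <= q (go left if both < v, right if both > v).
Walk from root:
  at 10: both 35 and 45 > 10, go right
  at 35: 35 <= 35 <= 45, this is the LCA
LCA = 35


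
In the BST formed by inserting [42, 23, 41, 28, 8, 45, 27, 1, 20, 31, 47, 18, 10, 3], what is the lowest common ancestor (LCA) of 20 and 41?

Tree insertion order: [42, 23, 41, 28, 8, 45, 27, 1, 20, 31, 47, 18, 10, 3]
Tree (level-order array): [42, 23, 45, 8, 41, None, 47, 1, 20, 28, None, None, None, None, 3, 18, None, 27, 31, None, None, 10]
In a BST, the LCA of p=20, q=41 is the first node v on the
root-to-leaf path with p <= v <= q (go left if both < v, right if both > v).
Walk from root:
  at 42: both 20 and 41 < 42, go left
  at 23: 20 <= 23 <= 41, this is the LCA
LCA = 23


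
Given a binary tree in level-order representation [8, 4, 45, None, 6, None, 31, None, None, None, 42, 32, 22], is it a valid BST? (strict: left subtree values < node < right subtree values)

Level-order array: [8, 4, 45, None, 6, None, 31, None, None, None, 42, 32, 22]
Validate using subtree bounds (lo, hi): at each node, require lo < value < hi,
then recurse left with hi=value and right with lo=value.
Preorder trace (stopping at first violation):
  at node 8 with bounds (-inf, +inf): OK
  at node 4 with bounds (-inf, 8): OK
  at node 6 with bounds (4, 8): OK
  at node 45 with bounds (8, +inf): OK
  at node 31 with bounds (45, +inf): VIOLATION
Node 31 violates its bound: not (45 < 31 < +inf).
Result: Not a valid BST


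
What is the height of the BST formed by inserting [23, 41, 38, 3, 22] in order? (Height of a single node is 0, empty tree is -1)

Insertion order: [23, 41, 38, 3, 22]
Tree (level-order array): [23, 3, 41, None, 22, 38]
Compute height bottom-up (empty subtree = -1):
  height(22) = 1 + max(-1, -1) = 0
  height(3) = 1 + max(-1, 0) = 1
  height(38) = 1 + max(-1, -1) = 0
  height(41) = 1 + max(0, -1) = 1
  height(23) = 1 + max(1, 1) = 2
Height = 2


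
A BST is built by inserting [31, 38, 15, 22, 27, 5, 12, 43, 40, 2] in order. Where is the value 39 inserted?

Starting tree (level order): [31, 15, 38, 5, 22, None, 43, 2, 12, None, 27, 40]
Insertion path: 31 -> 38 -> 43 -> 40
Result: insert 39 as left child of 40
Final tree (level order): [31, 15, 38, 5, 22, None, 43, 2, 12, None, 27, 40, None, None, None, None, None, None, None, 39]


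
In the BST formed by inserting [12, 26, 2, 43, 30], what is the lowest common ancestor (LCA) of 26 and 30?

Tree insertion order: [12, 26, 2, 43, 30]
Tree (level-order array): [12, 2, 26, None, None, None, 43, 30]
In a BST, the LCA of p=26, q=30 is the first node v on the
root-to-leaf path with p <= v <= q (go left if both < v, right if both > v).
Walk from root:
  at 12: both 26 and 30 > 12, go right
  at 26: 26 <= 26 <= 30, this is the LCA
LCA = 26


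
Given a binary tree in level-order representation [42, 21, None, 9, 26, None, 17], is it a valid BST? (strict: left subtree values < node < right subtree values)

Level-order array: [42, 21, None, 9, 26, None, 17]
Validate using subtree bounds (lo, hi): at each node, require lo < value < hi,
then recurse left with hi=value and right with lo=value.
Preorder trace (stopping at first violation):
  at node 42 with bounds (-inf, +inf): OK
  at node 21 with bounds (-inf, 42): OK
  at node 9 with bounds (-inf, 21): OK
  at node 17 with bounds (9, 21): OK
  at node 26 with bounds (21, 42): OK
No violation found at any node.
Result: Valid BST


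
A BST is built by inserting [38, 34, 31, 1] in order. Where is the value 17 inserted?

Starting tree (level order): [38, 34, None, 31, None, 1]
Insertion path: 38 -> 34 -> 31 -> 1
Result: insert 17 as right child of 1
Final tree (level order): [38, 34, None, 31, None, 1, None, None, 17]


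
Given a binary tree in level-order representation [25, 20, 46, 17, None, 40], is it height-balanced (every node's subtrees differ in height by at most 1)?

Tree (level-order array): [25, 20, 46, 17, None, 40]
Definition: a tree is height-balanced if, at every node, |h(left) - h(right)| <= 1 (empty subtree has height -1).
Bottom-up per-node check:
  node 17: h_left=-1, h_right=-1, diff=0 [OK], height=0
  node 20: h_left=0, h_right=-1, diff=1 [OK], height=1
  node 40: h_left=-1, h_right=-1, diff=0 [OK], height=0
  node 46: h_left=0, h_right=-1, diff=1 [OK], height=1
  node 25: h_left=1, h_right=1, diff=0 [OK], height=2
All nodes satisfy the balance condition.
Result: Balanced


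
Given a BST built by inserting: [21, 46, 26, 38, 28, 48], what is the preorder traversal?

Tree insertion order: [21, 46, 26, 38, 28, 48]
Tree (level-order array): [21, None, 46, 26, 48, None, 38, None, None, 28]
Preorder traversal: [21, 46, 26, 38, 28, 48]


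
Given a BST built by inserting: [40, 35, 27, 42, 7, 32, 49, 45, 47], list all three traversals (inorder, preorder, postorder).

Tree insertion order: [40, 35, 27, 42, 7, 32, 49, 45, 47]
Tree (level-order array): [40, 35, 42, 27, None, None, 49, 7, 32, 45, None, None, None, None, None, None, 47]
Inorder (L, root, R): [7, 27, 32, 35, 40, 42, 45, 47, 49]
Preorder (root, L, R): [40, 35, 27, 7, 32, 42, 49, 45, 47]
Postorder (L, R, root): [7, 32, 27, 35, 47, 45, 49, 42, 40]


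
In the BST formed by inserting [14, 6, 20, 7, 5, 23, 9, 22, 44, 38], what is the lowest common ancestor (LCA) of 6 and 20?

Tree insertion order: [14, 6, 20, 7, 5, 23, 9, 22, 44, 38]
Tree (level-order array): [14, 6, 20, 5, 7, None, 23, None, None, None, 9, 22, 44, None, None, None, None, 38]
In a BST, the LCA of p=6, q=20 is the first node v on the
root-to-leaf path with p <= v <= q (go left if both < v, right if both > v).
Walk from root:
  at 14: 6 <= 14 <= 20, this is the LCA
LCA = 14


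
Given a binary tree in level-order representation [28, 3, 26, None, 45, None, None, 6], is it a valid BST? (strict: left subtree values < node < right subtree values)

Level-order array: [28, 3, 26, None, 45, None, None, 6]
Validate using subtree bounds (lo, hi): at each node, require lo < value < hi,
then recurse left with hi=value and right with lo=value.
Preorder trace (stopping at first violation):
  at node 28 with bounds (-inf, +inf): OK
  at node 3 with bounds (-inf, 28): OK
  at node 45 with bounds (3, 28): VIOLATION
Node 45 violates its bound: not (3 < 45 < 28).
Result: Not a valid BST


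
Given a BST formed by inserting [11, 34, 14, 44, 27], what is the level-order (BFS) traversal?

Tree insertion order: [11, 34, 14, 44, 27]
Tree (level-order array): [11, None, 34, 14, 44, None, 27]
BFS from the root, enqueuing left then right child of each popped node:
  queue [11] -> pop 11, enqueue [34], visited so far: [11]
  queue [34] -> pop 34, enqueue [14, 44], visited so far: [11, 34]
  queue [14, 44] -> pop 14, enqueue [27], visited so far: [11, 34, 14]
  queue [44, 27] -> pop 44, enqueue [none], visited so far: [11, 34, 14, 44]
  queue [27] -> pop 27, enqueue [none], visited so far: [11, 34, 14, 44, 27]
Result: [11, 34, 14, 44, 27]
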